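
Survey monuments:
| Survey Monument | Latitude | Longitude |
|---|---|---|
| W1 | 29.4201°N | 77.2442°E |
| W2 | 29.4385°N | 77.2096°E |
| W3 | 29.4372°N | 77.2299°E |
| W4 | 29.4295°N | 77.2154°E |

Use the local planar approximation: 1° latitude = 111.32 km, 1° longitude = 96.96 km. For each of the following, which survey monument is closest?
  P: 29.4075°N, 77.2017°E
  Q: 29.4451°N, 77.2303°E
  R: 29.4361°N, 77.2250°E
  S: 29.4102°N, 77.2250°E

P→W4; Q→W3; R→W3; S→W1

P at 29.4075°N, 77.2017°E:
  W1: √((0.0126·111.32)² + (0.0425·96.96)²) = √(1.967377 + 16.980993) = 4.3530 km
  W2: √((0.0310·111.32)² + (0.0079·96.96)²) = √(11.908849 + 0.586731) = 3.5349 km
  W3: √((0.0297·111.32)² + (0.0282·96.96)²) = √(10.930985 + 7.476243) = 4.2904 km
  W4: √((0.0220·111.32)² + (0.0137·96.96)²) = √(5.997797 + 1.764519) = 2.7861 km
  → nearest: W4 (2.7861 km)
Q at 29.4451°N, 77.2303°E:
  W1: √((-0.0250·111.32)² + (0.0139·96.96)²) = √(7.745089 + 1.816414) = 3.0922 km
  W2: √((-0.0066·111.32)² + (-0.0207·96.96)²) = √(0.539802 + 4.028338) = 2.1373 km
  W3: √((-0.0079·111.32)² + (-0.0004·96.96)²) = √(0.773394 + 0.001504) = 0.8803 km
  W4: √((-0.0156·111.32)² + (-0.0149·96.96)²) = √(3.015752 + 2.087170) = 2.2590 km
  → nearest: W3 (0.8803 km)
R at 29.4361°N, 77.2250°E:
  W1: √((-0.0160·111.32)² + (0.0192·96.96)²) = √(3.172388 + 3.465674) = 2.5764 km
  W2: √((0.0024·111.32)² + (-0.0154·96.96)²) = √(0.071379 + 2.229598) = 1.5169 km
  W3: √((0.0011·111.32)² + (0.0049·96.96)²) = √(0.014994 + 0.225724) = 0.4906 km
  W4: √((-0.0066·111.32)² + (-0.0096·96.96)²) = √(0.539802 + 0.866418) = 1.1858 km
  → nearest: W3 (0.4906 km)
S at 29.4102°N, 77.2250°E:
  W1: √((0.0099·111.32)² + (0.0192·96.96)²) = √(1.214554 + 3.465674) = 2.1634 km
  W2: √((0.0283·111.32)² + (-0.0154·96.96)²) = √(9.924743 + 2.229598) = 3.4863 km
  W3: √((0.0270·111.32)² + (0.0049·96.96)²) = √(9.033872 + 0.225724) = 3.0430 km
  W4: √((0.0193·111.32)² + (-0.0096·96.96)²) = √(4.615949 + 0.866418) = 2.3414 km
  → nearest: W1 (2.1634 km)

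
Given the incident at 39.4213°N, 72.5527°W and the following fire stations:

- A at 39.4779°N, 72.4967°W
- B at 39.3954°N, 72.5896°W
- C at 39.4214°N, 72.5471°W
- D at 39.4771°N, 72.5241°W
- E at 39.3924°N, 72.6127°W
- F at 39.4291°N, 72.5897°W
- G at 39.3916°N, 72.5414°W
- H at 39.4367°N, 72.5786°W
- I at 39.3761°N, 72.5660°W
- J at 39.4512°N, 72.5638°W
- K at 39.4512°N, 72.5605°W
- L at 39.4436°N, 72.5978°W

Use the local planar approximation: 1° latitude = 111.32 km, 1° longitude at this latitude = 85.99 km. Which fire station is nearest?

Distances from 39.4213°N, 72.5527°W:
A: √((0.0566·111.32)² + (0.0560·85.99)²) = √(39.698972 + 23.188462) = 7.9302 km
B: √((-0.0259·111.32)² + (-0.0369·85.99)²) = √(8.312773 + 10.068126) = 4.2873 km
C: √((0.0001·111.32)² + (0.0056·85.99)²) = √(0.000124 + 0.231885) = 0.4817 km
D: √((0.0558·111.32)² + (0.0286·85.99)²) = √(38.584670 + 6.048225) = 6.6808 km
E: √((-0.0289·111.32)² + (-0.0600·85.99)²) = √(10.350041 + 26.619408) = 6.0803 km
F: √((0.0078·111.32)² + (-0.0370·85.99)²) = √(0.753938 + 10.122769) = 3.2980 km
G: √((-0.0297·111.32)² + (0.0113·85.99)²) = √(10.930985 + 0.944176) = 3.4460 km
H: √((0.0154·111.32)² + (-0.0259·85.99)²) = √(2.938920 + 4.960157) = 2.8105 km
I: √((-0.0452·111.32)² + (-0.0133·85.99)²) = √(25.317643 + 1.307974) = 5.1600 km
J: √((0.0299·111.32)² + (-0.0111·85.99)²) = √(11.078699 + 0.911049) = 3.4626 km
K: √((0.0299·111.32)² + (-0.0078·85.99)²) = √(11.078699 + 0.449868) = 3.3954 km
L: √((0.0223·111.32)² + (-0.0451·85.99)²) = √(6.162488 + 15.040040) = 4.6046 km
Minimum: C at 0.4817 km.

C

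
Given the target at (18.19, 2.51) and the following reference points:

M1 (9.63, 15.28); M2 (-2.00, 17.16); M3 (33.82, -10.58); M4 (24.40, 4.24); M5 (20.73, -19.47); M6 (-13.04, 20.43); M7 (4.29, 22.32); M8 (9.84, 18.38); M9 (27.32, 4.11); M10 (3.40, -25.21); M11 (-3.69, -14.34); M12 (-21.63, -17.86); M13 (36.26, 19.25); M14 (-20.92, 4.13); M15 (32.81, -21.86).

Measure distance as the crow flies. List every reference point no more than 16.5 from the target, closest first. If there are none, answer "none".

Distances from (18.19, 2.51):
M1: 15.37
M2: 24.95
M3: 20.39
M4: 6.45
M5: 22.13
M6: 36.01
M7: 24.20
M8: 17.93
M9: 9.27
M10: 31.42
M11: 27.62
M12: 44.73
M13: 24.63
M14: 39.14
M15: 28.42
Threshold 16.5: M4 (6.45), M9 (9.27), M1 (15.37) are within range.

M4, M9, M1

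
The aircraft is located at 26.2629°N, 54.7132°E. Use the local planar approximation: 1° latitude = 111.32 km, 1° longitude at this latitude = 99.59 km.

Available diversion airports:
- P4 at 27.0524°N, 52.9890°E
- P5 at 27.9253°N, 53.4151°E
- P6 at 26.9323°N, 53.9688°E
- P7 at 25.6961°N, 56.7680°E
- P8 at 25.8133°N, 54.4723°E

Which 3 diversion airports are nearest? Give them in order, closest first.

Distances from 26.2629°N, 54.7132°E:
P4: 192.8977 km
P5: 225.7418 km
P6: 105.1135 km
P7: 214.1440 km
P8: 55.5025 km
Sorted: P8 (55.5025 km) < P6 (105.1135 km) < P4 (192.8977 km) < P7 (214.1440 km) < P5 (225.7418 km)

P8, P6, P4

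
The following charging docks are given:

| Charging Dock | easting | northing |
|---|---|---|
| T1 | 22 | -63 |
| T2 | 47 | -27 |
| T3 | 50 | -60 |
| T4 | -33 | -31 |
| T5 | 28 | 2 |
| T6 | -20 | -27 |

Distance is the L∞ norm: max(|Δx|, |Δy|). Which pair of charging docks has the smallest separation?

Pairwise distances:
T4–T6: max(|13|, |4|) = 13
T1–T3: max(|28|, |3|) = 28
T2–T5: max(|-19|, |29|) = 29
T2–T3: max(|3|, |-33|) = 33
T1–T2: max(|25|, |36|) = 36
T1–T6: max(|-42|, |36|) = 42
T5–T6: max(|-48|, |-29|) = 48
T1–T4: max(|-55|, |32|) = 55
T4–T5: max(|61|, |33|) = 61
T3–T5: max(|-22|, |62|) = 62
T1–T5: max(|6|, |65|) = 65
T2–T6: max(|-67|, |0|) = 67
T3–T6: max(|-70|, |33|) = 70
T2–T4: max(|-80|, |-4|) = 80
T3–T4: max(|-83|, |29|) = 83
Closest pair: T4–T6 at 13.

T4 and T6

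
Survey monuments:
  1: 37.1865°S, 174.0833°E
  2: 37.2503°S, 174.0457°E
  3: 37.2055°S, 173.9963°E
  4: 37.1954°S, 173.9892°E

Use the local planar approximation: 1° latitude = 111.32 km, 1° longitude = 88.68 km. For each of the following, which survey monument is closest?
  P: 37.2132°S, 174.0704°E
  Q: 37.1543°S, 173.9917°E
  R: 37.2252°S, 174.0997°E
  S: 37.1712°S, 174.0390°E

P at 37.2132°S, 174.0704°E:
  1: 3.1848 km
  2: 4.6749 km
  3: 6.6269 km
  4: 7.4685 km
  → nearest: 1 (3.1848 km)
Q at 37.1543°S, 173.9917°E:
  1: 8.8788 km
  2: 11.7106 km
  3: 5.7142 km
  4: 4.5806 km
  → nearest: 4 (4.5806 km)
R at 37.2252°S, 174.0997°E:
  1: 4.5469 km
  2: 5.5443 km
  3: 9.4281 km
  4: 10.3454 km
  → nearest: 1 (4.5469 km)
S at 37.1712°S, 174.0390°E:
  1: 4.2818 km
  2: 8.8254 km
  3: 5.3775 km
  4: 5.1731 km
  → nearest: 1 (4.2818 km)

P→1; Q→4; R→1; S→1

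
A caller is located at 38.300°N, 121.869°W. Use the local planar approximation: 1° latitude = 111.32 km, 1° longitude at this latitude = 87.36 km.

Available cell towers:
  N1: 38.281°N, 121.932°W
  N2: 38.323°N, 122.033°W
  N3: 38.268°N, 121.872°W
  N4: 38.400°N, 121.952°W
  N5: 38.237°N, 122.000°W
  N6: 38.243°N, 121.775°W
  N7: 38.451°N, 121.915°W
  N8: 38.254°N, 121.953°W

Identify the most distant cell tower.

N7

Distances from 38.300°N, 121.869°W:
N1: √((-0.019·111.32)² + (-0.063·87.36)²) = √(4.47356 + 30.29049) = 5.896 km
N2: √((0.023·111.32)² + (-0.164·87.36)²) = √(6.55544 + 205.26408) = 14.554 km
N3: √((-0.032·111.32)² + (-0.003·87.36)²) = √(12.68955 + 0.06869) = 3.572 km
N4: √((0.100·111.32)² + (-0.083·87.36)²) = √(123.92142 + 52.57526) = 13.285 km
N5: √((-0.063·111.32)² + (-0.131·87.36)²) = √(49.18441 + 130.96880) = 13.422 km
N6: √((-0.057·111.32)² + (0.094·87.36)²) = √(40.26207 + 67.43432) = 10.378 km
N7: √((0.151·111.32)² + (-0.046·87.36)²) = √(282.55324 + 16.14882) = 17.283 km
N8: √((-0.046·111.32)² + (-0.084·87.36)²) = √(26.22177 + 53.84977) = 8.948 km
Maximum: N7 at 17.283 km.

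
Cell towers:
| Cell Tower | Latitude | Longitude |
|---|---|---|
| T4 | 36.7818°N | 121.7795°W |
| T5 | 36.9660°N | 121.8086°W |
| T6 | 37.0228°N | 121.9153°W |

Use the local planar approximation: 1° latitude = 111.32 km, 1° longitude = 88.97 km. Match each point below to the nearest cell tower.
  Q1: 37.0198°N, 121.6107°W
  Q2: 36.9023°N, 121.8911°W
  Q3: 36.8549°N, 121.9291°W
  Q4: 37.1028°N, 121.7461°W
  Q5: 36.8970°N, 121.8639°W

Q1→T5; Q2→T5; Q3→T4; Q4→T5; Q5→T5

Q1 at 37.0198°N, 121.6107°W:
  T4: √((-0.2380·111.32)² + (-0.1688·88.97)²) = √(701.940514 + 225.544409) = 30.4546 km
  T5: √((-0.0538·111.32)² + (-0.1979·88.97)²) = √(35.868313 + 310.012189) = 18.5979 km
  T6: √((0.0030·111.32)² + (-0.3046·88.97)²) = √(0.111529 + 734.424200) = 27.1023 km
  → nearest: T5 (18.5979 km)
Q2 at 36.9023°N, 121.8911°W:
  T4: √((-0.1205·111.32)² + (0.1116·88.97)²) = √(179.937006 + 98.586074) = 16.6890 km
  T5: √((0.0637·111.32)² + (0.0825·88.97)²) = √(50.283472 + 53.875967) = 10.2059 km
  T6: √((0.1205·111.32)² + (-0.0242·88.97)²) = √(179.937006 + 4.635728) = 13.5858 km
  → nearest: T5 (10.2059 km)
Q3 at 36.8549°N, 121.9291°W:
  T4: √((-0.0731·111.32)² + (0.1496·88.97)²) = √(66.218776 + 177.153757) = 15.6004 km
  T5: √((0.1111·111.32)² + (0.1205·88.97)²) = √(152.958816 + 114.937375) = 16.3675 km
  T6: √((0.1679·111.32)² + (0.0138·88.97)²) = √(349.339575 + 1.507458) = 18.7309 km
  → nearest: T4 (15.6004 km)
Q4 at 37.1028°N, 121.7461°W:
  T4: √((-0.3210·111.32)² + (-0.0334·88.97)²) = √(1276.898745 + 8.830395) = 35.8571 km
  T5: √((-0.1368·111.32)² + (-0.0625·88.97)²) = √(231.909527 + 30.920550) = 16.2120 km
  T6: √((-0.0800·111.32)² + (-0.1692·88.97)²) = √(79.309711 + 226.614606) = 17.4907 km
  → nearest: T5 (16.2120 km)
Q5 at 36.8970°N, 121.8639°W:
  T4: √((-0.1152·111.32)² + (0.0844·88.97)²) = √(164.456617 + 56.386102) = 14.8608 km
  T5: √((0.0690·111.32)² + (0.0553·88.97)²) = √(58.998990 + 24.206803) = 9.1217 km
  T6: √((0.1258·111.32)² + (-0.0514·88.97)²) = √(196.113584 + 20.912859) = 14.7318 km
  → nearest: T5 (9.1217 km)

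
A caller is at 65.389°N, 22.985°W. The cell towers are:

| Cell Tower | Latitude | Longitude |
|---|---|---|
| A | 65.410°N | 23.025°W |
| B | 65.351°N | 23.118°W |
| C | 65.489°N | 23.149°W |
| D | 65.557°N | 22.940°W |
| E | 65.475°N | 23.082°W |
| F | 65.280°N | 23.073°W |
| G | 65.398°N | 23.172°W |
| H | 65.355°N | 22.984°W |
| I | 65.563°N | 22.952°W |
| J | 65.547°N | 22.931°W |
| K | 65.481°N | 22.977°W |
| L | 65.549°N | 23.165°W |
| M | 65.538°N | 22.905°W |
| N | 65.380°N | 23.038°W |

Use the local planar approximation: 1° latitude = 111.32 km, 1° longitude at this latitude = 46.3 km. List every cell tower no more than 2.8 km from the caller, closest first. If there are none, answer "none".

N

Distances from 65.389°N, 22.985°W:
A: 2.982 km
B: 7.471 km
C: 13.475 km
D: 18.817 km
E: 10.575 km
F: 12.800 km
G: 8.716 km
H: 3.785 km
I: 19.430 km
J: 17.765 km
K: 10.248 km
L: 19.665 km
M: 16.995 km
N: 2.651 km
Threshold 2.8 km: N (2.651 km) is within range.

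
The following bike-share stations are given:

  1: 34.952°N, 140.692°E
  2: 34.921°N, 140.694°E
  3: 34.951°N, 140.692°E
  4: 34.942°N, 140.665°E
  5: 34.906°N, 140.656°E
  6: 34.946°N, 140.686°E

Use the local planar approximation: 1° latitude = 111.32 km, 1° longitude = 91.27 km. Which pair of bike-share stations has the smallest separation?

1 and 3

Pairwise distances:
1–2: 3.456 km
1–3: 0.111 km
1–4: 2.704 km
1–5: 6.084 km
1–6: 0.864 km
2–3: 3.345 km
2–4: 3.531 km
2–5: 3.849 km
2–6: 2.877 km
3–4: 2.660 km
3–5: 5.991 km
3–6: 0.781 km
4–5: 4.091 km
4–6: 1.968 km
5–6: 5.227 km
Closest pair: 1–3 at 0.111 km.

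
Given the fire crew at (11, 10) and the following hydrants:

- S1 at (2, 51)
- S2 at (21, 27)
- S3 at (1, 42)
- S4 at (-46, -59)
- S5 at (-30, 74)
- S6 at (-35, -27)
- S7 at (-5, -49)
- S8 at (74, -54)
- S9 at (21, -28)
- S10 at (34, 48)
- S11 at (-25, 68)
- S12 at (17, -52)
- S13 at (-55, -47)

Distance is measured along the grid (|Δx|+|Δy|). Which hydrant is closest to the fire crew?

S2

Distances from (11, 10):
S1: 50
S2: 27
S3: 42
S4: 126
S5: 105
S6: 83
S7: 75
S8: 127
S9: 48
S10: 61
S11: 94
S12: 68
S13: 123
Minimum: S2 at 27.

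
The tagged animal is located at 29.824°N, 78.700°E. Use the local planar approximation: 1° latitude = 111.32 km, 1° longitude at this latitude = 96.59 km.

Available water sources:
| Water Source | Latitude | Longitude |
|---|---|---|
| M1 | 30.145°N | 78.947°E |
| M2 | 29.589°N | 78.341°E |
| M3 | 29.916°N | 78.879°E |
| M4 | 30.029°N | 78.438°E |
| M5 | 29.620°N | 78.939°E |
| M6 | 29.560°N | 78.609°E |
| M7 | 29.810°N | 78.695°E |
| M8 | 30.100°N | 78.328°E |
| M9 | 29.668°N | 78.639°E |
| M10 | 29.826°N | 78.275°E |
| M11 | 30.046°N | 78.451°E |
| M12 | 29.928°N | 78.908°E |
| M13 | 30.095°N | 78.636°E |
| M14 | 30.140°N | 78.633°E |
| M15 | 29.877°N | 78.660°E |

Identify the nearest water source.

M7

Distances from 29.824°N, 78.700°E:
M1: √((0.321·111.32)² + (0.247·96.59)²) = √(1276.89875 + 569.19128) = 42.966 km
M2: √((-0.235·111.32)² + (-0.359·96.59)²) = √(684.35606 + 1202.41180) = 43.437 km
M3: √((0.092·111.32)² + (0.179·96.59)²) = √(104.88709 + 298.93061) = 20.095 km
M4: √((0.205·111.32)² + (-0.262·96.59)²) = √(520.77978 + 640.42299) = 34.076 km
M5: √((-0.204·111.32)² + (0.239·96.59)²) = √(515.71140 + 532.91769) = 32.383 km
M6: √((-0.264·111.32)² + (-0.091·96.59)²) = √(863.68276 + 77.25865) = 30.675 km
M7: √((-0.014·111.32)² + (-0.005·96.59)²) = √(2.42886 + 0.23324) = 1.632 km
M8: √((0.276·111.32)² + (-0.372·96.59)²) = √(943.98384 + 1291.07125) = 47.276 km
M9: √((-0.156·111.32)² + (-0.061·96.59)²) = √(301.57518 + 34.71555) = 18.338 km
M10: √((0.002·111.32)² + (-0.425·96.59)²) = √(0.04957 + 1685.16408) = 41.051 km
M11: √((0.222·111.32)² + (-0.249·96.59)²) = √(610.73435 + 578.44627) = 34.484 km
M12: √((0.104·111.32)² + (0.208·96.59)²) = √(134.03341 + 403.63703) = 23.188 km
M13: √((0.271·111.32)² + (-0.064·96.59)²) = √(910.09133 + 38.21416) = 30.795 km
M14: √((0.316·111.32)² + (-0.067·96.59)²) = √(1237.42977 + 41.88070) = 35.767 km
M15: √((0.053·111.32)² + (-0.040·96.59)²) = √(34.80953 + 14.92740) = 7.052 km
Minimum: M7 at 1.632 km.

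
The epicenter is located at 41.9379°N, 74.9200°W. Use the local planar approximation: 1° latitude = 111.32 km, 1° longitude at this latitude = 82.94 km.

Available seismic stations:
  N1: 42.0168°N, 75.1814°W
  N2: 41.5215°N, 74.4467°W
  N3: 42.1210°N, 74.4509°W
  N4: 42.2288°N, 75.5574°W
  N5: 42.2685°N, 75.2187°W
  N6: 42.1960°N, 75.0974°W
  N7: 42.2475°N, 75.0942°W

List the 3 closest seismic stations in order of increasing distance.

Distances from 41.9379°N, 74.9200°W:
N1: √((0.0789·111.32)² + (-0.2614·82.94)²) = √(77.143689 + 470.044774) = 23.3921 km
N2: √((-0.4164·111.32)² + (0.4733·82.94)²) = √(2148.660683 + 1540.994437) = 60.7425 km
N3: √((0.1831·111.32)² + (0.4691·82.94)²) = √(415.454133 + 1513.766632) = 43.9229 km
N4: √((0.2909·111.32)² + (-0.6374·82.94)²) = √(1048.657912 + 2794.809304) = 61.9957 km
N5: √((0.3306·111.32)² + (-0.2987·82.94)²) = √(1354.416057 + 613.759896) = 44.3641 km
N6: √((0.2581·111.32)² + (-0.1774·82.94)²) = √(825.510125 + 216.488730) = 32.2800 km
N7: √((0.3096·111.32)² + (-0.1742·82.94)²) = √(1187.813616 + 208.748981) = 37.3706 km
Sorted: N1 (23.3921 km) < N6 (32.2800 km) < N7 (37.3706 km) < N3 (43.9229 km) < N5 (44.3641 km) < …

N1, N6, N7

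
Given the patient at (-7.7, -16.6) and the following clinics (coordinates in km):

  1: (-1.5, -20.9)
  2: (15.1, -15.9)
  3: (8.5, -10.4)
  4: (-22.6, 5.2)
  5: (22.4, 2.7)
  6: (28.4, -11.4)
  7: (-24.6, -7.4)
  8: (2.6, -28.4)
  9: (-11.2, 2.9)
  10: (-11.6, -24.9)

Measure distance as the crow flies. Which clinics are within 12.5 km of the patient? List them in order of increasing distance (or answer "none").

Distances from (-7.7, -16.6):
1: √((6.2)² + (-4.3)²) = √(38.440 + 18.490) = 7.5 km
2: √((22.8)² + (0.7)²) = √(519.840 + 0.490) = 22.8 km
3: √((16.2)² + (6.2)²) = √(262.440 + 38.440) = 17.3 km
4: √((-14.9)² + (21.8)²) = √(222.010 + 475.240) = 26.4 km
5: √((30.1)² + (19.3)²) = √(906.010 + 372.490) = 35.8 km
6: √((36.1)² + (5.2)²) = √(1303.210 + 27.040) = 36.5 km
7: √((-16.9)² + (9.2)²) = √(285.610 + 84.640) = 19.2 km
8: √((10.3)² + (-11.8)²) = √(106.090 + 139.240) = 15.7 km
9: √((-3.5)² + (19.5)²) = √(12.250 + 380.250) = 19.8 km
10: √((-3.9)² + (-8.3)²) = √(15.210 + 68.890) = 9.2 km
Threshold 12.5 km: 1 (7.5 km), 10 (9.2 km) are within range.

1, 10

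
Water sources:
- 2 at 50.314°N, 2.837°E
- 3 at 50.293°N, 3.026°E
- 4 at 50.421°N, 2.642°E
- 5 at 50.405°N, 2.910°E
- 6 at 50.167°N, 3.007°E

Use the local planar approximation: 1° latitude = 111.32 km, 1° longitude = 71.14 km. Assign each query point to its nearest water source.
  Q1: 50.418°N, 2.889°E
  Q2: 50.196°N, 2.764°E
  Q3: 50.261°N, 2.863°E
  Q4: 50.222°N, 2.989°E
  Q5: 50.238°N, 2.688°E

Q1→5; Q2→2; Q3→2; Q4→6; Q5→2

Q1 at 50.418°N, 2.889°E:
  2: 12.154 km
  3: 16.989 km
  4: 17.575 km
  5: 2.080 km
  6: 29.175 km
  → nearest: 5 (2.080 km)
Q2 at 50.196°N, 2.764°E:
  2: 14.125 km
  3: 21.541 km
  4: 26.508 km
  5: 25.479 km
  6: 17.586 km
  → nearest: 2 (14.125 km)
Q3 at 50.261°N, 2.863°E:
  2: 6.183 km
  3: 12.131 km
  4: 23.757 km
  5: 16.375 km
  6: 14.644 km
  → nearest: 2 (6.183 km)
Q4 at 50.222°N, 2.989°E:
  2: 14.893 km
  3: 8.330 km
  4: 33.168 km
  5: 21.133 km
  6: 6.255 km
  → nearest: 6 (6.255 km)
Q5 at 50.238°N, 2.688°E:
  2: 13.562 km
  3: 24.813 km
  4: 20.633 km
  5: 24.393 km
  6: 24.031 km
  → nearest: 2 (13.562 km)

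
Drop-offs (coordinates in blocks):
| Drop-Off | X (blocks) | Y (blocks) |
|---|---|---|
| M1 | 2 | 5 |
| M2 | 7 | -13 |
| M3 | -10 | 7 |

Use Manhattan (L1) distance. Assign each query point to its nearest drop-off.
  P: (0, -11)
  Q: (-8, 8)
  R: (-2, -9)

P at (0, -11):
  M1: 18 blocks
  M2: 9 blocks
  M3: 28 blocks
  → nearest: M2 (9 blocks)
Q at (-8, 8):
  M1: 13 blocks
  M2: 36 blocks
  M3: 3 blocks
  → nearest: M3 (3 blocks)
R at (-2, -9):
  M1: 18 blocks
  M2: 13 blocks
  M3: 24 blocks
  → nearest: M2 (13 blocks)

P→M2; Q→M3; R→M2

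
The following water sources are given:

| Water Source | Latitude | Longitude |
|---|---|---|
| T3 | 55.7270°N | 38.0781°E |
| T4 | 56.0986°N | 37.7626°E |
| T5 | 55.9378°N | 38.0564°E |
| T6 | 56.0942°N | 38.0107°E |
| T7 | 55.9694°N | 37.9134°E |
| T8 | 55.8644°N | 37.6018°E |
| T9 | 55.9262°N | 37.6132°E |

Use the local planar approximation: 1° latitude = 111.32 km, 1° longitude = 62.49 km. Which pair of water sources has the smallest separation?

Pairwise distances:
T3–T4: √((0.3716·111.32)² + (-0.3155·62.49)²) = √(1711.188315 + 388.704686) = 45.8246 km
T3–T5: √((0.2108·111.32)² + (-0.0217·62.49)²) = √(550.665171 + 1.838825) = 23.5054 km
T3–T6: √((0.3672·111.32)² + (-0.0674·62.49)²) = √(1670.904930 + 17.739478) = 41.0931 km
T3–T7: √((0.2424·111.32)² + (-0.1647·62.49)²) = √(728.134529 + 105.927384) = 28.8801 km
T3–T8: √((0.1374·111.32)² + (-0.4763·62.49)²) = √(233.948282 + 885.894922) = 33.4641 km
T3–T9: √((0.1992·111.32)² + (-0.4649·62.49)²) = √(491.728141 + 843.995521) = 36.5476 km
T4–T5: √((-0.1608·111.32)² + (0.2938·62.49)²) = √(320.419165 + 337.073517) = 25.6416 km
T4–T6: √((-0.0044·111.32)² + (0.2481·62.49)²) = √(0.239912 + 240.366853) = 15.5115 km
T4–T7: √((-0.1292·111.32)² + (0.1508·62.49)²) = √(206.857572 + 88.802201) = 17.1948 km
T4–T8: √((-0.2342·111.32)² + (-0.1608·62.49)²) = √(679.704549 + 100.970182) = 27.9406 km
T4–T9: √((-0.1724·111.32)² + (-0.1494·62.49)²) = √(368.316282 + 87.161008) = 21.3419 km
T5–T6: √((0.1564·111.32)² + (-0.0457·62.49)²) = √(303.123700 + 8.155554) = 17.6431 km
T5–T7: √((0.0316·111.32)² + (-0.1430·62.49)²) = √(12.374298 + 79.853347) = 9.6035 km
T5–T8: √((-0.0734·111.32)² + (-0.4546·62.49)²) = √(66.763411 + 807.011850) = 29.5597 km
T5–T9: √((-0.0116·111.32)² + (-0.4432·62.49)²) = √(1.667487 + 767.044487) = 27.7257 km
T6–T7: √((-0.1248·111.32)² + (-0.0973·62.49)²) = √(193.008114 + 36.969768) = 15.1650 km
T6–T8: √((-0.2298·111.32)² + (-0.4089·62.49)²) = √(654.404752 + 652.912932) = 36.1568 km
T6–T9: √((-0.1680·111.32)² + (-0.3975·62.49)²) = √(349.755827 + 617.014422) = 31.0929 km
T7–T8: √((-0.1050·111.32)² + (-0.3116·62.49)²) = √(136.623370 + 379.154267) = 22.7107 km
T7–T9: √((-0.0432·111.32)² + (-0.3002·62.49)²) = √(23.126712 + 351.918765) = 19.3661 km
T8–T9: √((0.0618·111.32)² + (0.0114·62.49)²) = √(47.328566 + 0.507494) = 6.9164 km
Closest pair: T8–T9 at 6.9164 km.

T8 and T9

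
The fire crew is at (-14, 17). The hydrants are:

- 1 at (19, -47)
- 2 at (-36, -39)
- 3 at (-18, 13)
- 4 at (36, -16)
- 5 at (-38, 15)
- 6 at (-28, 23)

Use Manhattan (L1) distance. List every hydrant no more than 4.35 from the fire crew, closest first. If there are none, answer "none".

Distances from (-14, 17):
1: 97
2: 78
3: 8
4: 83
5: 26
6: 20
Threshold 4.35: none within range.

none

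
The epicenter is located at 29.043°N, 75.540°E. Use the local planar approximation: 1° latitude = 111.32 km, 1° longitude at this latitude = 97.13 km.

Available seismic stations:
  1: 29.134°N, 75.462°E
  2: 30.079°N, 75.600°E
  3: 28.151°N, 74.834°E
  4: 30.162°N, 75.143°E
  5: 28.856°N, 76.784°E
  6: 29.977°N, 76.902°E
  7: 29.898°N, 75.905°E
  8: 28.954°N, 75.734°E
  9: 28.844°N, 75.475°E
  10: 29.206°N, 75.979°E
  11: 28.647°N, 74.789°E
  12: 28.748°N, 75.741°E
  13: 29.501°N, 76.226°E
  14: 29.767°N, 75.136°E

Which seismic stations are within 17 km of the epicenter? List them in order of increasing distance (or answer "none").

1

Distances from 29.043°N, 75.540°E:
1: √((0.091·111.32)² + (-0.078·97.13)²) = √(102.61933 + 57.39790) = 12.650 km
2: √((1.036·111.32)² + (0.060·97.13)²) = √(13300.43687 + 33.96325) = 115.475 km
3: √((-0.892·111.32)² + (-0.706·97.13)²) = √(9859.98159 + 4702.36330) = 120.675 km
4: √((1.119·111.32)² + (-0.397·97.13)²) = √(15516.95742 + 1486.92064) = 130.399 km
5: √((-0.187·111.32)² + (1.244·97.13)²) = √(433.34083 + 14599.82124) = 122.610 km
6: √((0.934·111.32)² + (1.362·97.13)²) = √(10810.35978 + 17500.92456) = 168.260 km
7: √((0.855·111.32)² + (0.365·97.13)²) = √(9058.96590 + 1256.87621) = 101.567 km
8: √((-0.089·111.32)² + (0.194·97.13)²) = √(98.15816 + 355.06694) = 21.289 km
9: √((-0.199·111.32)² + (-0.065·97.13)²) = √(490.74123 + 39.85965) = 23.035 km
10: √((0.163·111.32)² + (0.439·97.13)²) = √(329.24683 + 1818.17557) = 46.340 km
11: √((-0.396·111.32)² + (-0.751·97.13)²) = √(1943.28620 + 5320.91905) = 85.230 km
12: √((-0.295·111.32)² + (0.201·97.13)²) = √(1078.42619 + 381.15260) = 38.204 km
13: √((0.458·111.32)² + (0.686·97.13)²) = √(2599.42536 + 4439.71415) = 83.900 km
14: √((0.724·111.32)² + (-0.404·97.13)²) = √(6495.66363 + 1539.81841) = 89.641 km
Threshold 17 km: 1 (12.650 km) is within range.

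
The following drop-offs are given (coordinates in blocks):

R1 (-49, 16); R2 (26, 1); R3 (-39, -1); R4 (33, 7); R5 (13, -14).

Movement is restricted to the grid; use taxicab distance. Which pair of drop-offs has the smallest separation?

R2 and R4

Pairwise distances:
R1–R2: |75| + |-15| = 75 + 15 = 90 blocks
R1–R3: |10| + |-17| = 10 + 17 = 27 blocks
R1–R4: |82| + |-9| = 82 + 9 = 91 blocks
R1–R5: |62| + |-30| = 62 + 30 = 92 blocks
R2–R3: |-65| + |-2| = 65 + 2 = 67 blocks
R2–R4: |7| + |6| = 7 + 6 = 13 blocks
R2–R5: |-13| + |-15| = 13 + 15 = 28 blocks
R3–R4: |72| + |8| = 72 + 8 = 80 blocks
R3–R5: |52| + |-13| = 52 + 13 = 65 blocks
R4–R5: |-20| + |-21| = 20 + 21 = 41 blocks
Closest pair: R2–R4 at 13 blocks.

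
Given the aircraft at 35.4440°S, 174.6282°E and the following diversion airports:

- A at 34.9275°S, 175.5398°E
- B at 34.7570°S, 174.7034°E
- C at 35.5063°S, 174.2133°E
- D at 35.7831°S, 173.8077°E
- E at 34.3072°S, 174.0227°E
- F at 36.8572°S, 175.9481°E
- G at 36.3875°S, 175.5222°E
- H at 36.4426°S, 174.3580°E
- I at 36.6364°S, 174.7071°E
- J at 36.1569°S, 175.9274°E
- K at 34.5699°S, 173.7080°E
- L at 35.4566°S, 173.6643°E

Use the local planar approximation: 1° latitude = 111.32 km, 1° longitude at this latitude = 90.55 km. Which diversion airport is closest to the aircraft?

C

Distances from 35.4440°S, 174.6282°E:
A: √((0.5165·111.32)² + (0.9116·90.55)²) = √(3305.879710 + 6813.739759) = 100.5963 km
B: √((0.6870·111.32)² + (0.0752·90.55)²) = √(5848.707056 + 46.367384) = 76.7794 km
C: √((-0.0623·111.32)² + (-0.4149·90.55)²) = √(48.097498 + 1411.444413) = 38.2040 km
D: √((-0.3391·111.32)² + (-0.8205·90.55)²) = √(1424.957708 + 5519.936479) = 83.3360 km
E: √((1.1368·111.32)² + (-0.6055·90.55)²) = √(16014.542088 + 3006.112325) = 137.9154 km
F: √((-1.4132·111.32)² + (1.3199·90.55)²) = √(24748.771894 + 14284.300142) = 197.5679 km
G: √((-0.9435·111.32)² + (0.8940·90.55)²) = √(11031.389125 + 6553.177733) = 132.6068 km
H: √((-0.9986·111.32)² + (-0.2702·90.55)²) = √(12357.468690 + 598.615005) = 113.8248 km
I: √((-1.1924·111.32)² + (0.0789·90.55)²) = √(17619.368149 + 51.042380) = 132.9301 km
J: √((-0.7129·111.32)² + (1.2992·90.55)²) = √(6298.014044 + 13839.771923) = 141.9077 km
K: √((0.8741·111.32)² + (-0.9202·90.55)²) = √(9468.226438 + 6942.907307) = 128.1059 km
L: √((-0.0126·111.32)² + (-0.9639·90.55)²) = √(1.967377 + 7617.998273) = 87.2924 km
Minimum: C at 38.2040 km.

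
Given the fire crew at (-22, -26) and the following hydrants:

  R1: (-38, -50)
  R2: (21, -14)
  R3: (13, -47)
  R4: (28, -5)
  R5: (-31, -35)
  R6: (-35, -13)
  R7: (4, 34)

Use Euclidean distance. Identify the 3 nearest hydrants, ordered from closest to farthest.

R5, R6, R1

Distances from (-22, -26):
R1: √((-16)² + (-24)²) = √(256.000 + 576.000) = 28.8
R2: √((43)² + (12)²) = √(1849.000 + 144.000) = 44.6
R3: √((35)² + (-21)²) = √(1225.000 + 441.000) = 40.8
R4: √((50)² + (21)²) = √(2500.000 + 441.000) = 54.2
R5: √((-9)² + (-9)²) = √(81.000 + 81.000) = 12.7
R6: √((-13)² + (13)²) = √(169.000 + 169.000) = 18.4
R7: √((26)² + (60)²) = √(676.000 + 3600.000) = 65.4
Sorted: R5 (12.7) < R6 (18.4) < R1 (28.8) < R3 (40.8) < R2 (44.6) < …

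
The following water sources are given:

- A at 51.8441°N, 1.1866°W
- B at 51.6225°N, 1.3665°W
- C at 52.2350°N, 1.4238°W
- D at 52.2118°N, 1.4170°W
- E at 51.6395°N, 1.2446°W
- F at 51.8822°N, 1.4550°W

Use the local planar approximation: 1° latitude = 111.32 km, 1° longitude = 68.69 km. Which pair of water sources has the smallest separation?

Pairwise distances:
A–B: √((-0.2216·111.32)² + (-0.1799·68.69)²) = √(608.535484 + 152.703629) = 27.5906 km
A–C: √((0.3909·111.32)² + (-0.2372·68.69)²) = √(1893.554181 + 265.470582) = 46.4653 km
A–D: √((0.3677·111.32)² + (-0.2304·68.69)²) = √(1675.458423 + 250.467847) = 43.8854 km
A–E: √((-0.2046·111.32)² + (-0.0580·68.69)²) = √(518.749456 + 15.872415) = 23.1219 km
A–F: √((0.0381·111.32)² + (-0.2684·68.69)²) = √(17.988558 + 339.900697) = 18.9180 km
B–C: √((0.6125·111.32)² + (-0.0573·68.69)²) = √(4648.989672 + 15.491600) = 68.2970 km
B–D: √((0.5893·111.32)² + (-0.0505·68.69)²) = √(4303.474932 + 12.032886) = 65.6925 km
B–E: √((0.0170·111.32)² + (0.1219·68.69)²) = √(3.581329 + 70.112337) = 8.5845 km
B–F: √((0.2597·111.32)² + (-0.0885·68.69)²) = √(835.776767 + 36.955031) = 29.5420 km
C–D: √((-0.0232·111.32)² + (0.0068·68.69)²) = √(6.669947 + 0.218175) = 2.6245 km
C–E: √((-0.5955·111.32)² + (0.1792·68.69)²) = √(4394.504636 + 151.517586) = 67.4242 km
C–F: √((-0.3528·111.32)² + (-0.0312·68.69)²) = √(1542.423198 + 4.592998) = 39.3321 km
D–E: √((-0.5723·111.32)² + (0.1724·68.69)²) = √(4058.764818 + 140.236659) = 64.7997 km
D–F: √((-0.3296·111.32)² + (-0.0380·68.69)²) = √(1346.234765 + 6.813248) = 36.7838 km
E–F: √((0.2427·111.32)² + (-0.2104·68.69)²) = √(729.937958 + 208.871172) = 30.6400 km
Closest pair: C–D at 2.6245 km.

C and D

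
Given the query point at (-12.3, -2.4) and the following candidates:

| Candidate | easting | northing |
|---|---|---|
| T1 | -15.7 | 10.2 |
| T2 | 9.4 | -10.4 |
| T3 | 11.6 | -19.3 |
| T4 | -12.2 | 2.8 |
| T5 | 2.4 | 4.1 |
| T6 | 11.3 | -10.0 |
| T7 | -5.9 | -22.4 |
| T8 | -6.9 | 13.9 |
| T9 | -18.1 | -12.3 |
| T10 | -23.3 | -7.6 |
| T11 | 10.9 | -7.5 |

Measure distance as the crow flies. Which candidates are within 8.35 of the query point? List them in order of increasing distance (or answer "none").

Distances from (-12.3, -2.4):
T1: 13.1
T2: 23.1
T3: 29.3
T4: 5.2
T5: 16.1
T6: 24.8
T7: 21.0
T8: 17.2
T9: 11.5
T10: 12.2
T11: 23.8
Threshold 8.35: T4 (5.2) is within range.

T4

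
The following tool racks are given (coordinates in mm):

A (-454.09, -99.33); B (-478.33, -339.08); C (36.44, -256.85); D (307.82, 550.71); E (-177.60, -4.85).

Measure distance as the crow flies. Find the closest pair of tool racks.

A and B

Pairwise distances:
A–B: √((-24.24)² + (-239.75)²) = √(587.5776 + 57480.0625) = 240.97 mm
A–C: √((490.53)² + (-157.52)²) = √(240619.6809 + 24812.5504) = 515.20 mm
A–D: √((761.91)² + (650.04)²) = √(580506.8481 + 422552.0016) = 1001.53 mm
A–E: √((276.49)² + (94.48)²) = √(76446.7201 + 8926.4704) = 292.19 mm
B–C: √((514.77)² + (82.23)²) = √(264988.1529 + 6761.7729) = 521.30 mm
B–D: √((786.15)² + (889.79)²) = √(618031.8225 + 791726.2441) = 1187.33 mm
B–E: √((300.73)² + (334.23)²) = √(90438.5329 + 111709.6929) = 449.61 mm
C–D: √((271.38)² + (807.56)²) = √(73647.1044 + 652153.1536) = 851.94 mm
C–E: √((-214.04)² + (252.00)²) = √(45813.1216 + 63504.0000) = 330.63 mm
D–E: √((-485.42)² + (-555.56)²) = √(235632.5764 + 308646.9136) = 737.75 mm
Closest pair: A–B at 240.97 mm.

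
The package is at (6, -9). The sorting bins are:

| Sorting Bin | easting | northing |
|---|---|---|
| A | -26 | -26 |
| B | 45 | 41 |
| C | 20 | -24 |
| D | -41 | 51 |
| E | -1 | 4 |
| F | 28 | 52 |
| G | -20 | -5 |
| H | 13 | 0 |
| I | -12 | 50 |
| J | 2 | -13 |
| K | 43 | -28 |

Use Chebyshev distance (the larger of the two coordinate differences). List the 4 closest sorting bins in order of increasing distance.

J, H, E, C

Distances from (6, -9):
A: max(|-32|, |-17|) = 32
B: max(|39|, |50|) = 50
C: max(|14|, |-15|) = 15
D: max(|-47|, |60|) = 60
E: max(|-7|, |13|) = 13
F: max(|22|, |61|) = 61
G: max(|-26|, |4|) = 26
H: max(|7|, |9|) = 9
I: max(|-18|, |59|) = 59
J: max(|-4|, |-4|) = 4
K: max(|37|, |-19|) = 37
Sorted: J (4) < H (9) < E (13) < C (15) < G (26) < A (32) < …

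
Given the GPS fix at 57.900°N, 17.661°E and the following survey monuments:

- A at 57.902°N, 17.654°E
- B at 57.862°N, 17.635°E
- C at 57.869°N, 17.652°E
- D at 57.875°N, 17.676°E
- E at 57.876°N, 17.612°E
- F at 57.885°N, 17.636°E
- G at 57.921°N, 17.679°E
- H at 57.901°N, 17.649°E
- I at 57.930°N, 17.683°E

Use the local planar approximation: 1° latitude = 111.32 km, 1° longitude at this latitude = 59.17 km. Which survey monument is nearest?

Distances from 57.900°N, 17.661°E:
A: 0.470 km
B: 4.501 km
C: 3.492 km
D: 2.921 km
E: 3.943 km
F: 2.231 km
G: 2.569 km
H: 0.719 km
I: 3.584 km
Minimum: A at 0.470 km.

A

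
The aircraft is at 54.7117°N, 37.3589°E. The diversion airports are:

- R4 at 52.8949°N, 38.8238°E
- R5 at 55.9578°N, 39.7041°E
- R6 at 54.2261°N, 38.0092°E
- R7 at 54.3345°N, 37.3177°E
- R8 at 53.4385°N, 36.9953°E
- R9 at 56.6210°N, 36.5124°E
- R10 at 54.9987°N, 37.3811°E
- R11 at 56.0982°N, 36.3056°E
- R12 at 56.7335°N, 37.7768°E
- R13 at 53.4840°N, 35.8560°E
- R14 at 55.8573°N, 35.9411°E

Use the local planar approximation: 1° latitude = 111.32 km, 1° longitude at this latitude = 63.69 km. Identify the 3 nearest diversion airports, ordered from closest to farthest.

Distances from 54.7117°N, 37.3589°E:
R4: 222.7292 km
R5: 203.8436 km
R6: 68.0998 km
R7: 42.0718 km
R8: 143.6120 km
R9: 219.2745 km
R10: 31.9801 km
R11: 168.2938 km
R12: 226.6351 km
R13: 166.8541 km
R14: 156.2609 km
Sorted: R10 (31.9801 km) < R7 (42.0718 km) < R6 (68.0998 km) < R8 (143.6120 km) < R14 (156.2609 km) < …

R10, R7, R6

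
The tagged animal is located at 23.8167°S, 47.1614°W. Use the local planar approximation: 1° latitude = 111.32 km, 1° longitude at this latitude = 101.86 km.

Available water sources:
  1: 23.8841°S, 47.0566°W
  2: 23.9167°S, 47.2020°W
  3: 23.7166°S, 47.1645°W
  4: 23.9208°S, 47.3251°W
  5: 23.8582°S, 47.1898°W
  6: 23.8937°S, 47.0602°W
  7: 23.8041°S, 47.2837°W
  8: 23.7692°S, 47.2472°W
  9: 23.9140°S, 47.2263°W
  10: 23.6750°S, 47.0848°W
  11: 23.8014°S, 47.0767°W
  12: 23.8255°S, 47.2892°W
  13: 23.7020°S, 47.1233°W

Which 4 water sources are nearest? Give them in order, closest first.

Distances from 23.8167°S, 47.1614°W:
1: √((-0.0674·111.32)² + (0.1048·101.86)²) = √(56.294529 + 113.954088) = 13.0479 km
2: √((-0.1000·111.32)² + (-0.0406·101.86)²) = √(123.921424 + 17.102493) = 11.8753 km
3: √((0.1001·111.32)² + (-0.0031·101.86)²) = √(124.169391 + 0.099708) = 11.1476 km
4: √((-0.1041·111.32)² + (-0.1637·101.86)²) = √(134.291293 + 278.038350) = 20.3059 km
5: √((-0.0415·111.32)² + (-0.0284·101.86)²) = √(21.342367 + 8.368431) = 5.4508 km
6: √((-0.0770·111.32)² + (0.1012·101.86)²) = √(73.473012 + 106.259647) = 13.4064 km
7: √((0.0126·111.32)² + (-0.1223·101.86)²) = √(1.967377 + 155.188758) = 12.5362 km
8: √((0.0475·111.32)² + (-0.0858·101.86)²) = √(27.959771 + 76.380398) = 10.2147 km
9: √((-0.0973·111.32)² + (-0.0649·101.86)²) = √(117.320006 + 43.701540) = 12.6894 km
10: √((0.1417·111.32)² + (0.0766·101.86)²) = √(248.820464 + 60.878632) = 17.5983 km
11: √((0.0153·111.32)² + (0.0847·101.86)²) = √(2.900877 + 74.434481) = 8.7941 km
12: √((-0.0088·111.32)² + (-0.1278·101.86)²) = √(0.959648 + 169.460722) = 13.0545 km
13: √((0.1147·111.32)² + (0.0381·101.86)²) = √(163.032141 + 15.061121) = 13.3452 km
Sorted: 5 (5.4508 km) < 11 (8.7941 km) < 8 (10.2147 km) < 3 (11.1476 km) < 2 (11.8753 km) < 7 (12.5362 km) < …

5, 11, 8, 3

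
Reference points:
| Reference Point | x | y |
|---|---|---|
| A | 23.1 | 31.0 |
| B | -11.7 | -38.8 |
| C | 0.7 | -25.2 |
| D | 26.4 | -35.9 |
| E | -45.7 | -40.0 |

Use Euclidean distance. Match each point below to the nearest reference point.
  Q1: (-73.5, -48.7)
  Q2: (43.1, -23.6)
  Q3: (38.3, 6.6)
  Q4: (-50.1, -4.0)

Q1→E; Q2→D; Q3→A; Q4→E

Q1 at (-73.5, -48.7):
  A: √((96.6)² + (79.7)²) = √(9331.560 + 6352.090) = 125.2
  B: √((61.8)² + (9.9)²) = √(3819.240 + 98.010) = 62.6
  C: √((74.2)² + (23.5)²) = √(5505.640 + 552.250) = 77.8
  D: √((99.9)² + (12.8)²) = √(9980.010 + 163.840) = 100.7
  E: √((27.8)² + (8.7)²) = √(772.840 + 75.690) = 29.1
  → nearest: E (29.1)
Q2 at (43.1, -23.6):
  A: √((-20.0)² + (54.6)²) = √(400.000 + 2981.160) = 58.1
  B: √((-54.8)² + (-15.2)²) = √(3003.040 + 231.040) = 56.9
  C: √((-42.4)² + (-1.6)²) = √(1797.760 + 2.560) = 42.4
  D: √((-16.7)² + (-12.3)²) = √(278.890 + 151.290) = 20.7
  E: √((-88.8)² + (-16.4)²) = √(7885.440 + 268.960) = 90.3
  → nearest: D (20.7)
Q3 at (38.3, 6.6):
  A: √((-15.2)² + (24.4)²) = √(231.040 + 595.360) = 28.7
  B: √((-50.0)² + (-45.4)²) = √(2500.000 + 2061.160) = 67.5
  C: √((-37.6)² + (-31.8)²) = √(1413.760 + 1011.240) = 49.2
  D: √((-11.9)² + (-42.5)²) = √(141.610 + 1806.250) = 44.1
  E: √((-84.0)² + (-46.6)²) = √(7056.000 + 2171.560) = 96.1
  → nearest: A (28.7)
Q4 at (-50.1, -4.0):
  A: √((73.2)² + (35.0)²) = √(5358.240 + 1225.000) = 81.1
  B: √((38.4)² + (-34.8)²) = √(1474.560 + 1211.040) = 51.8
  C: √((50.8)² + (-21.2)²) = √(2580.640 + 449.440) = 55.0
  D: √((76.5)² + (-31.9)²) = √(5852.250 + 1017.610) = 82.9
  E: √((4.4)² + (-36.0)²) = √(19.360 + 1296.000) = 36.3
  → nearest: E (36.3)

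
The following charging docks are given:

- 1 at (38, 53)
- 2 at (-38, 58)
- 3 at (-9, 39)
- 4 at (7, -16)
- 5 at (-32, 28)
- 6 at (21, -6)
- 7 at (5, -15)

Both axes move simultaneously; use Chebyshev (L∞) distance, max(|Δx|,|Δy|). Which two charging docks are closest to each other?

Pairwise distances:
1–2: max(|-76|, |5|) = 76
1–3: max(|-47|, |-14|) = 47
1–4: max(|-31|, |-69|) = 69
1–5: max(|-70|, |-25|) = 70
1–6: max(|-17|, |-59|) = 59
1–7: max(|-33|, |-68|) = 68
2–3: max(|29|, |-19|) = 29
2–4: max(|45|, |-74|) = 74
2–5: max(|6|, |-30|) = 30
2–6: max(|59|, |-64|) = 64
2–7: max(|43|, |-73|) = 73
3–4: max(|16|, |-55|) = 55
3–5: max(|-23|, |-11|) = 23
3–6: max(|30|, |-45|) = 45
3–7: max(|14|, |-54|) = 54
4–5: max(|-39|, |44|) = 44
4–6: max(|14|, |10|) = 14
4–7: max(|-2|, |1|) = 2
5–6: max(|53|, |-34|) = 53
5–7: max(|37|, |-43|) = 43
6–7: max(|-16|, |-9|) = 16
Closest pair: 4–7 at 2.

4 and 7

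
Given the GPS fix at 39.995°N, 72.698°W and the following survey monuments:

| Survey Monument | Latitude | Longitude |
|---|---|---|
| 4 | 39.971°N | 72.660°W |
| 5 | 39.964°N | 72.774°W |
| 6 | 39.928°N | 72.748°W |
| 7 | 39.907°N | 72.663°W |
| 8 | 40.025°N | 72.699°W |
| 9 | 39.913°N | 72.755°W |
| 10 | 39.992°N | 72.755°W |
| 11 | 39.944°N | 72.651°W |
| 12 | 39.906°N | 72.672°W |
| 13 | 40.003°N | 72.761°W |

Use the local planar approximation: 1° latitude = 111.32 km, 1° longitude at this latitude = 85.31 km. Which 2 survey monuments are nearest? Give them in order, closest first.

Distances from 39.995°N, 72.698°W:
4: √((-0.024·111.32)² + (0.038·85.31)²) = √(7.13787 + 10.50914) = 4.201 km
5: √((-0.031·111.32)² + (-0.076·85.31)²) = √(11.90885 + 42.03655) = 7.345 km
6: √((-0.067·111.32)² + (-0.050·85.31)²) = √(55.62833 + 18.19449) = 8.592 km
7: √((-0.088·111.32)² + (0.035·85.31)²) = √(95.96475 + 8.91530) = 10.241 km
8: √((0.030·111.32)² + (-0.001·85.31)²) = √(11.15293 + 0.00728) = 3.341 km
9: √((-0.082·111.32)² + (-0.057·85.31)²) = √(83.32477 + 23.64556) = 10.343 km
10: √((-0.003·111.32)² + (-0.057·85.31)²) = √(0.11153 + 23.64556) = 4.874 km
11: √((-0.051·111.32)² + (0.047·85.31)²) = √(32.23196 + 16.07665) = 6.950 km
12: √((-0.089·111.32)² + (0.026·85.31)²) = √(98.15816 + 4.91979) = 10.153 km
13: √((0.008·111.32)² + (-0.063·85.31)²) = √(0.79310 + 28.88557) = 5.448 km
Sorted: 8 (3.341 km) < 4 (4.201 km) < 10 (4.874 km) < 13 (5.448 km) < …

8, 4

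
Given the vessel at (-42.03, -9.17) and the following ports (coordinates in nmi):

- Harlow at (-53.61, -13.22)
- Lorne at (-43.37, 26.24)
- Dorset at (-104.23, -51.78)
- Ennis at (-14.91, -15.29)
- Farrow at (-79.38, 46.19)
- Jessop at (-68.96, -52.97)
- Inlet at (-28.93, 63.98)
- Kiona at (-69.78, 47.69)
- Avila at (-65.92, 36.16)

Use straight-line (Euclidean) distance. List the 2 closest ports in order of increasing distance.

Distances from (-42.03, -9.17):
Harlow: 12.27 nmi
Lorne: 35.44 nmi
Dorset: 75.40 nmi
Ennis: 27.80 nmi
Farrow: 66.78 nmi
Jessop: 51.42 nmi
Inlet: 74.31 nmi
Kiona: 63.27 nmi
Avila: 51.24 nmi
Sorted: Harlow (12.27 nmi) < Ennis (27.80 nmi) < Lorne (35.44 nmi) < Avila (51.24 nmi) < …

Harlow, Ennis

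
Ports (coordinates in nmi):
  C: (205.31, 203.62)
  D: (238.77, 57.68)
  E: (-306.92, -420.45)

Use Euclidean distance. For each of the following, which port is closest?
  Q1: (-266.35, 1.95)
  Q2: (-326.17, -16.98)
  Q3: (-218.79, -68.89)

Q1 at (-266.35, 1.95):
  C: √((471.66)² + (201.67)²) = √(222463.1556 + 40670.7889) = 512.97 nmi
  D: √((505.12)² + (55.73)²) = √(255146.2144 + 3105.8329) = 508.19 nmi
  E: √((-40.57)² + (-422.40)²) = √(1645.9249 + 178421.7600) = 424.34 nmi
  → nearest: E (424.34 nmi)
Q2 at (-326.17, -16.98):
  C: √((531.48)² + (220.60)²) = √(282470.9904 + 48664.3600) = 575.44 nmi
  D: √((564.94)² + (74.66)²) = √(319157.2036 + 5574.1156) = 569.85 nmi
  E: √((19.25)² + (-403.47)²) = √(370.5625 + 162788.0409) = 403.93 nmi
  → nearest: E (403.93 nmi)
Q3 at (-218.79, -68.89):
  C: √((424.10)² + (272.51)²) = √(179860.8100 + 74261.7001) = 504.11 nmi
  D: √((457.56)² + (126.57)²) = √(209361.1536 + 16019.9649) = 474.74 nmi
  E: √((-88.13)² + (-351.56)²) = √(7766.8969 + 123594.4336) = 362.44 nmi
  → nearest: E (362.44 nmi)

Q1→E; Q2→E; Q3→E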